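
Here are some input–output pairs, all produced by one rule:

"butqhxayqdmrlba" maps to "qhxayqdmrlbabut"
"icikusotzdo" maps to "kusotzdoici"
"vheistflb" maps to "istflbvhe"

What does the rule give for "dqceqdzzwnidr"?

The pattern: move the first 3 characters to the end (rotate left by 3).
For "dqceqdzzwnidr" the result is "eqdzzwnidrdqc".

eqdzzwnidrdqc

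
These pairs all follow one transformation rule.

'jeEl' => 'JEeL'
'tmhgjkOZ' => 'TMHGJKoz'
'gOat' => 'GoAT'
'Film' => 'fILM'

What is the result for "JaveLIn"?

What's happening: flip the case of every letter.
Applying that to "JaveLIn" gives "jAVEliN".

jAVEliN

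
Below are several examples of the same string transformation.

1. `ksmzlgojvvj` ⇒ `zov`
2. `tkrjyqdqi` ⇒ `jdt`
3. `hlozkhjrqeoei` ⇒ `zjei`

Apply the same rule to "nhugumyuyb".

gyb

Each output is the input with this applied: move the first character to the end, then keep one character in every 3, starting at position 3 (positions 3rd, 6th, 9th, ...).
Applying both steps to "nhugumyuyb": "hugumyuybn", then "gyb".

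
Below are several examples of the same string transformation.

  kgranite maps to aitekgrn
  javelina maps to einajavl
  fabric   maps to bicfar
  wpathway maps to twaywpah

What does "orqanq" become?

qnqora

The rule is to swap the front and back halves of the string, then swap the first and last characters.
"orqanq" → "anqorq" → "qnqora".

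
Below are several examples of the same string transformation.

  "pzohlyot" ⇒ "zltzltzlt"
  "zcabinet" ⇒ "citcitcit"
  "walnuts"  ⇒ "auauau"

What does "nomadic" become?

What's happening: keep one character in every 3, starting at position 2 (positions 2nd, 5th, 8th, ...), then write the whole string 3 times in a row.
"nomadic" → "od" → "ododod".

ododod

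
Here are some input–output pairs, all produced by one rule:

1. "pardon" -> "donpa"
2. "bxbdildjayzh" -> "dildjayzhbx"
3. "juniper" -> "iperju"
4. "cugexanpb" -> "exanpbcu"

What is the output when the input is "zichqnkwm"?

The rule is to move the first 3 characters to the end (rotate left by 3), then delete the last character.
On "zichqnkwm": the first step gives "hqnkwmzic", and the second then gives "hqnkwmzi".

hqnkwmzi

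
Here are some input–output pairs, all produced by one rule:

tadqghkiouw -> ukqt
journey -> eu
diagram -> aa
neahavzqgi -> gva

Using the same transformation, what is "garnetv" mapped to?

tr

The transformation: reverse the string, then keep one character in every 3, starting at position 2 (positions 2nd, 5th, 8th, ...).
"garnetv" → "vtenrag" → "tr".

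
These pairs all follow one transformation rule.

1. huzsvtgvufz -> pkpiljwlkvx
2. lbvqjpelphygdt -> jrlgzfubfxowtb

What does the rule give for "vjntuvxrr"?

hzdjklnhl

The rule is to swap the first and last characters, then shift every letter 10 places backward in the alphabet (wrapping around).
So "vjntuvxrr" becomes "hzdjklnhl".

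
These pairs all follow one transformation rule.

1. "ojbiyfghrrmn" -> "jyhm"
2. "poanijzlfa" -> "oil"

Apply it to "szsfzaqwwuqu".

The pattern: keep one character in every 3, starting at position 2 (positions 2nd, 5th, 8th, ...).
Doing the same to "szsfzaqwwuqu": "zzwq".

zzwq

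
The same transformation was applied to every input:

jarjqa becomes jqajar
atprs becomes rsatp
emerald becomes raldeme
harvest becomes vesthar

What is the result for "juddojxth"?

The pattern: move the first 3 characters to the end (rotate left by 3).
So "juddojxth" becomes "dojxthjud".

dojxthjud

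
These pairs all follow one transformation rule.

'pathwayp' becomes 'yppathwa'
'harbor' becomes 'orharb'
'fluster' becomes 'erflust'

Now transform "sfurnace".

Looking at the pairs, the operation is to move the last 2 characters to the front (rotate right by 2).
"sfurnace" → "cesfurna".

cesfurna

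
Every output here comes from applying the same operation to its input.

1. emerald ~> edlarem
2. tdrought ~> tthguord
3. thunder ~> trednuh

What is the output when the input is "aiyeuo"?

In each case the input is transformed by: reverse the string, then move the last character to the front.
Starting from "aiyeuo": after the first operation, "oueyia"; after the second, "aoueyi".

aoueyi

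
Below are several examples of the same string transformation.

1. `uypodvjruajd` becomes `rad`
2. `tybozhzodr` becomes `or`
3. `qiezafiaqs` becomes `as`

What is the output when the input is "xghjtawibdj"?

Each output is the input with this applied: keep every other character starting from the second (positions 2nd, 4th, 6th, ...), then delete the first 3 characters.
Starting from "xghjtawibdj": after the first operation, "gjaid"; after the second, "id".

id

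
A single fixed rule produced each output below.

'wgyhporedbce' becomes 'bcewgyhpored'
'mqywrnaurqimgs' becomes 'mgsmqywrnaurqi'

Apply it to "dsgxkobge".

bgedsgxko

Each output is the input with this applied: move the last 3 characters to the front (rotate right by 3).
So "dsgxkobge" becomes "bgedsgxko".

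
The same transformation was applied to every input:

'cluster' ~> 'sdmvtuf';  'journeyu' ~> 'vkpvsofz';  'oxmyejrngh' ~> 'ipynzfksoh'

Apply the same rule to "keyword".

The transformation: move the last character to the front, then shift every letter 1 place forward in the alphabet (wrapping around).
Working it through for "keyword": intermediate "dkeywor", final "elfzxps".

elfzxps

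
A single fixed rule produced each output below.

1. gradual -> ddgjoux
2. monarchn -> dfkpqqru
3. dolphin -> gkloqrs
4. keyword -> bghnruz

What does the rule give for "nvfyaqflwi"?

The rule is to shift every letter 3 places forward in the alphabet (wrapping around), then sort the characters into alphabetical order.
Applying that to "nvfyaqflwi" gives "bdiiloqtyz".
(Check on "monarchn": → "prqdufkq" → "dfkpqqru" ✓)

bdiiloqtyz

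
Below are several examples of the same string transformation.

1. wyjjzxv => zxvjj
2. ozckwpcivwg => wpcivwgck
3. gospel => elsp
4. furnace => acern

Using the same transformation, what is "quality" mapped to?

ityal

Each output is the input with this applied: delete the first 2 characters, then move the first 2 characters to the end (rotate left by 2).
On "quality": the first step gives "ality", and the second then gives "ityal".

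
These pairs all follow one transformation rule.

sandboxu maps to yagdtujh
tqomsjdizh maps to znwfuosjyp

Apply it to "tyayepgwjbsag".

The transformation: take characters alternately from the front and the back (1st, last, 2nd, 2nd-last, ...), then shift every letter 6 places forward in the alphabet (wrapping around).
Working it through for "tyayepgwjbsag": intermediate "tgyaasybejpwg", final "zmeggyehkpvcm".

zmeggyehkpvcm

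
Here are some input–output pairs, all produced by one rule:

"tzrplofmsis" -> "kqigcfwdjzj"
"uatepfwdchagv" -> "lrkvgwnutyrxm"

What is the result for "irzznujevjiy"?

ziqqelavmazp

The rule is to shift every letter 9 places backward in the alphabet (wrapping around).
For "irzznujevjiy" the result is "ziqqelavmazp".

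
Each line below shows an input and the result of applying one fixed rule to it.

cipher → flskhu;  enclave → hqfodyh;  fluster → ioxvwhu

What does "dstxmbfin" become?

gvwapeilq

The pattern: shift every letter 3 places forward in the alphabet (wrapping around).
On "dstxmbfin" that produces "gvwapeilq".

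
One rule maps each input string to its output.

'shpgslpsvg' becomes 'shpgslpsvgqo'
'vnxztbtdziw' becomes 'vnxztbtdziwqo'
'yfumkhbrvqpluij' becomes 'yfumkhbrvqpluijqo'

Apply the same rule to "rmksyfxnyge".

The pattern: append "qo".
On "rmksyfxnyge" that produces "rmksyfxnygeqo".

rmksyfxnygeqo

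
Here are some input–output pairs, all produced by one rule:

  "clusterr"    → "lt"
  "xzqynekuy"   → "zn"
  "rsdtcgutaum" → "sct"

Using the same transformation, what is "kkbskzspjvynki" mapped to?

The rule is to keep one character in every 3, starting at position 2 (positions 2nd, 5th, 8th, ...), then delete the last character.
On "kkbskzspjvynki": the first step gives "kkpyi", and the second then gives "kkpy".

kkpy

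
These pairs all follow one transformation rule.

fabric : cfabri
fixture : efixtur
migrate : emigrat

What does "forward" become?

The pattern: move the last character to the front.
Applying that to "forward" gives "dforwar".

dforwar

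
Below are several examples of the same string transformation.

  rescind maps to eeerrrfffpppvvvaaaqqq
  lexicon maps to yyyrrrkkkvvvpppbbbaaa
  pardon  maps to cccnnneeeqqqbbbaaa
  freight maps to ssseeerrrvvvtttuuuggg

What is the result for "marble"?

In each case the input is transformed by: shift every letter 13 places forward in the alphabet (wrapping around) — i.e. ROT13, then repeat every character 3 times.
On "marble": the first step gives "zneoyr", and the second then gives "zzznnneeeoooyyyrrr".

zzznnneeeoooyyyrrr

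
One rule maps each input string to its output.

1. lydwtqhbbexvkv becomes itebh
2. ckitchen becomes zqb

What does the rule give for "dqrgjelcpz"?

adiw

In each case the input is transformed by: shift every letter 3 places backward in the alphabet (wrapping around), then keep one character in every 3, starting at position 1 (positions 1st, 4th, 7th, ...).
Starting from "dqrgjelcpz": after the first operation, "anodgbizmw"; after the second, "adiw".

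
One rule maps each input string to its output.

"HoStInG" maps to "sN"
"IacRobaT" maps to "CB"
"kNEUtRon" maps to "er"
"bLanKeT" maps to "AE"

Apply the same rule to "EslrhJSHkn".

In each case the input is transformed by: flip the case of every letter, then keep one character in every 3, starting at position 3 (positions 3rd, 6th, 9th, ...).
On "EslrhJSHkn": the first step gives "eSLRHjshKN", and the second then gives "LjK".

LjK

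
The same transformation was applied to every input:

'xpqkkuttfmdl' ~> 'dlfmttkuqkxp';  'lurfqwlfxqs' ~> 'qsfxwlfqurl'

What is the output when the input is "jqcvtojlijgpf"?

pfjgliojvtqcj

Rule — reverse the string, then swap each adjacent pair of characters (1↔2, 3↔4, ...).
On "jqcvtojlijgpf": the first step gives "fpgjiljotvcqj", and the second then gives "pfjgliojvtqcj".
(Check on "xpqkkuttfmdl": → "ldmfttukkqpx" → "dlfmttkuqkxp" ✓)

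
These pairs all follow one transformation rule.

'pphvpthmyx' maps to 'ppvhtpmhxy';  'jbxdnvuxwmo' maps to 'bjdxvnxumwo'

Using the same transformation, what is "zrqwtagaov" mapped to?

The rule is to swap each adjacent pair of characters (1↔2, 3↔4, ...).
"zrqwtagaov" → "rzwqatagvo".

rzwqatagvo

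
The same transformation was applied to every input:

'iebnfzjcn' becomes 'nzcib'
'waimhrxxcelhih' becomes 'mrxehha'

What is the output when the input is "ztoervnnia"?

evnat

Rule — move the first 3 characters to the end (rotate left by 3), then keep every other character starting from the first (positions 1st, 3rd, 5th, ...).
Doing the same to "ztoervnnia": "evnat".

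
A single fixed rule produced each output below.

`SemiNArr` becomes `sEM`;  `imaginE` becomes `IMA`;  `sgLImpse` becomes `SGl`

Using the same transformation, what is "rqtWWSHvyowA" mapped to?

The pattern: flip the case of every letter, then keep only the first 3 characters.
Applying that to "rqtWWSHvyowA" gives "RQT".

RQT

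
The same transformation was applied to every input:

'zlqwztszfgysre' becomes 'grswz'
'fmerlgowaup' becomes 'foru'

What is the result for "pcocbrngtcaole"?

cclnp

In each case the input is transformed by: keep one character in every 3, starting at position 1 (positions 1st, 4th, 7th, ...), then sort the characters into alphabetical order.
"pcocbrngtcaole" → "cclnp".
(Check on "zlqwztszfgysre": → "zwsgr" → "grswz" ✓)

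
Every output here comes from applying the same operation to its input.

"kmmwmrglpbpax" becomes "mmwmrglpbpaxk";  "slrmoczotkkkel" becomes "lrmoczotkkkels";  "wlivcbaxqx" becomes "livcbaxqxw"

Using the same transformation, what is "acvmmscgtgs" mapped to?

The rule is to move the first character to the end.
Doing the same to "acvmmscgtgs": "cvmmscgtgsa".

cvmmscgtgsa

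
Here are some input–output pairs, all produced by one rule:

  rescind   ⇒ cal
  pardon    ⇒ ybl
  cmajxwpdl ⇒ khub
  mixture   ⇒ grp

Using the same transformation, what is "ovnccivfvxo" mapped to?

The transformation: keep every other character starting from the second (positions 2nd, 4th, 6th, ...), then shift every letter 2 places backward in the alphabet (wrapping around).
Applying both steps to "ovnccivfvxo": "vcifx", then "tagdv".

tagdv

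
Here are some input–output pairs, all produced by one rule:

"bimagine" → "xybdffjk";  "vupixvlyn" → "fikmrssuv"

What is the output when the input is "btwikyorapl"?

xyfhilmoqtv

In each case the input is transformed by: sort the characters into alphabetical order, then shift every letter 3 places backward in the alphabet (wrapping around).
"btwikyorapl" → "abikloprtwy" → "xyfhilmoqtv".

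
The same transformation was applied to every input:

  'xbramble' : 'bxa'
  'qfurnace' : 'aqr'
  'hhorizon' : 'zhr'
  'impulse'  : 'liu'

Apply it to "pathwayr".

aph

Each output is the input with this applied: move the last 3 characters to the front (rotate right by 3), then keep one character in every 3, starting at position 1 (positions 1st, 4th, 7th, ...).
Starting from "pathwayr": after the first operation, "ayrpathw"; after the second, "aph".
(Check on "impulse": → "lseimpu" → "liu" ✓)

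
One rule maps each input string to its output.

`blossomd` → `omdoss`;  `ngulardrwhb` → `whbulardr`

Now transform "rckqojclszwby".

In each case the input is transformed by: delete the first 2 characters, then move the last 3 characters to the front (rotate right by 3).
Working it through for "rckqojclszwby": intermediate "kqojclszwby", final "wbykqojclsz".

wbykqojclsz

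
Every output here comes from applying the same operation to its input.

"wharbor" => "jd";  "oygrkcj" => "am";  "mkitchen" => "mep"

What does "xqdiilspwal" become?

skrn

Rule — keep one character in every 3, starting at position 2 (positions 2nd, 5th, 8th, ...), then shift every letter 2 places forward in the alphabet (wrapping around).
Starting from "xqdiilspwal": after the first operation, "qipl"; after the second, "skrn".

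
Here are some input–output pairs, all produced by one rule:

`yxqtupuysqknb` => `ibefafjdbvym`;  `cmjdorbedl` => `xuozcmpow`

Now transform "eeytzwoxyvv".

The pattern: shift every letter 11 places forward in the alphabet (wrapping around), then delete the first character.
For "eeytzwoxyvv", step one produces "ppjekhzijgg"; step two turns that into "pjekhzijgg".

pjekhzijgg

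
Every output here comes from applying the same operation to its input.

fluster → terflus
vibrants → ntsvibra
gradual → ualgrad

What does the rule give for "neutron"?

ronneut

In each case the input is transformed by: move the last 3 characters to the front (rotate right by 3).
On "neutron" that produces "ronneut".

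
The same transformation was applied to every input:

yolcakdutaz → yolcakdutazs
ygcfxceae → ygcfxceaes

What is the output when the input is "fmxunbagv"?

fmxunbagvs

What's happening: append "s".
"fmxunbagv" → "fmxunbagvs".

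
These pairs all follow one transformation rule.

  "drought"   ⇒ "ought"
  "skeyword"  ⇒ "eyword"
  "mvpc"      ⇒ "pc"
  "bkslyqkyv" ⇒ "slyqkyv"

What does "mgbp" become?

bp

Each output is the input with this applied: delete the first 2 characters.
Applying that to "mgbp" gives "bp".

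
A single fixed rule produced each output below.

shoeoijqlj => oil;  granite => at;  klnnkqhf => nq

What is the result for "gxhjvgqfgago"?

hggo

What's happening: keep one character in every 3, starting at position 3 (positions 3rd, 6th, 9th, ...).
Applying that to "gxhjvgqfgago" gives "hggo".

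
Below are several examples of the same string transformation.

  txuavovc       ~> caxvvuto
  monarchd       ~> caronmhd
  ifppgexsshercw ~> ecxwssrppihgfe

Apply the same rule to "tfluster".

feuttsrl

The rule is to sort the characters into reverse alphabetical order, then move the last 2 characters to the front (rotate right by 2).
For "tfluster", step one produces "uttsrlfe"; step two turns that into "feuttsrl".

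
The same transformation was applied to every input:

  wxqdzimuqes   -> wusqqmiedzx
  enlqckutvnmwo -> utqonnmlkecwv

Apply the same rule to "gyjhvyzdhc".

yvjhhgdczy

What's happening: sort the characters into reverse alphabetical order, then move the first 2 characters to the end (rotate left by 2).
Working it through for "gyjhvyzdhc": intermediate "zyyvjhhgdc", final "yvjhhgdczy".
(Check on "enlqckutvnmwo": → "wvutqonnmlkec" → "utqonnmlkecwv" ✓)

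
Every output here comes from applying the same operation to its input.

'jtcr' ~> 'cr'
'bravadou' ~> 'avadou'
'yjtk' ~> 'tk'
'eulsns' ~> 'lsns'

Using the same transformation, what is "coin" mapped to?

in

Looking at the pairs, the operation is to delete the first 2 characters.
"coin" → "in".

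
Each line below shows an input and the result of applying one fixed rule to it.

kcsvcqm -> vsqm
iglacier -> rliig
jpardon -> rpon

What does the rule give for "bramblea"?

rmleb

Each output is the input with this applied: sort the characters into reverse alphabetical order, then delete the last 3 characters.
Working it through for "bramblea": intermediate "rmlebbaa", final "rmleb".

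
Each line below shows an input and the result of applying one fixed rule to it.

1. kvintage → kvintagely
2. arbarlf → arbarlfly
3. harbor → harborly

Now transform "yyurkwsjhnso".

What's happening: append "ly".
So "yyurkwsjhnso" becomes "yyurkwsjhnsoly".

yyurkwsjhnsoly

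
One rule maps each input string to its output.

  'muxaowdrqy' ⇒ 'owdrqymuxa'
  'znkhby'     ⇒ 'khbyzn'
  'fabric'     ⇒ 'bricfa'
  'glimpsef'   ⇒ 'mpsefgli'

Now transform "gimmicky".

mickygim

Looking at the pairs, the operation is to swap the front and back halves of the string, then move the last character to the front.
On "gimmicky": the first step gives "ickygimm", and the second then gives "mickygim".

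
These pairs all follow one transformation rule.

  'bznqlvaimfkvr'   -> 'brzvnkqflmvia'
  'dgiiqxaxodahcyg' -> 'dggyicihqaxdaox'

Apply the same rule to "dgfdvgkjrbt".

The transformation: take characters alternately from the front and the back (1st, last, 2nd, 2nd-last, ...).
For "dgfdvgkjrbt" the result is "dtgbfrdjvkg".

dtgbfrdjvkg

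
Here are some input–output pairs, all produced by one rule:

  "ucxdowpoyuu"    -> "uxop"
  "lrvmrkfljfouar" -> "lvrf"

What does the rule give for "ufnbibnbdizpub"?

unin

Each output is the input with this applied: keep every other character starting from the first (positions 1st, 3rd, 5th, ...), then keep only the first 4 characters.
On "ufnbibnbdizpub": the first step gives "unindzu", and the second then gives "unin".
(Check on "lrvmrkfljfouar": → "lvrfjoa" → "lvrf" ✓)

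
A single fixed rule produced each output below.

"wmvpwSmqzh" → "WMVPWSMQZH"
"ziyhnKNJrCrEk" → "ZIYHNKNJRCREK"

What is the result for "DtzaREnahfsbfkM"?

Looking at the pairs, the operation is to convert every letter to uppercase.
Doing the same to "DtzaREnahfsbfkM": "DTZARENAHFSBFKM".

DTZARENAHFSBFKM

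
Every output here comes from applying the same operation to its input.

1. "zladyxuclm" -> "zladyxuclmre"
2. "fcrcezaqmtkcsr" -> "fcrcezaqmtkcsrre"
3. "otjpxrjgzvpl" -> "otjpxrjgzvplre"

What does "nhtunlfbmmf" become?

The rule is to append "re".
"nhtunlfbmmf" → "nhtunlfbmmfre".

nhtunlfbmmfre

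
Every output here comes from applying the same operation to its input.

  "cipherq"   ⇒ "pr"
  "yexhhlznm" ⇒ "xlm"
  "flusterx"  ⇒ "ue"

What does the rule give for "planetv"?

The pattern: keep one character in every 3, starting at position 3 (positions 3rd, 6th, 9th, ...).
Doing the same to "planetv": "at".

at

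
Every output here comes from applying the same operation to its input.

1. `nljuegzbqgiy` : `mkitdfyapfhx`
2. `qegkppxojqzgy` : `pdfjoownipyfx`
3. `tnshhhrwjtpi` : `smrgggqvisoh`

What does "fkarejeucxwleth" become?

The rule is to shift every letter 1 place backward in the alphabet (wrapping around).
So "fkarejeucxwleth" becomes "ejzqdidtbwvkdsg".

ejzqdidtbwvkdsg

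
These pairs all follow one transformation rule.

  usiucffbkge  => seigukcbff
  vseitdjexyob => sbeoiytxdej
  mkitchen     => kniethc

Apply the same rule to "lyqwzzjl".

ylqjwzz

Each output is the input with this applied: delete the first character, then take characters alternately from the front and the back (1st, last, 2nd, 2nd-last, ...).
Starting from "lyqwzzjl": after the first operation, "yqwzzjl"; after the second, "ylqjwzz".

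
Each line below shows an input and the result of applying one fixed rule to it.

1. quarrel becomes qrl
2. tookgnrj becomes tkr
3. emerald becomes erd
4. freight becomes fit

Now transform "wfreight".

weh

The pattern: keep one character in every 3, starting at position 1 (positions 1st, 4th, 7th, ...).
Doing the same to "wfreight": "weh".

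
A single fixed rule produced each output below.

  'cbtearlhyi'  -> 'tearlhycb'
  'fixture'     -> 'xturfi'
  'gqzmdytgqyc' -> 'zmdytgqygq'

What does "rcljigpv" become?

What's happening: delete the last character, then move the first 2 characters to the end (rotate left by 2).
So "rcljigpv" becomes "ljigprc".

ljigprc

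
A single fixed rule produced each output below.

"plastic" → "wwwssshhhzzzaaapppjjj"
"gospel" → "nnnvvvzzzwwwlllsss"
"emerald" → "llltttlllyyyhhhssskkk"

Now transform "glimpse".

Rule — shift every letter 7 places forward in the alphabet (wrapping around), then repeat every character 3 times.
For "glimpse", step one produces "nsptwzl"; step two turns that into "nnnsssppptttwwwzzzlll".

nnnsssppptttwwwzzzlll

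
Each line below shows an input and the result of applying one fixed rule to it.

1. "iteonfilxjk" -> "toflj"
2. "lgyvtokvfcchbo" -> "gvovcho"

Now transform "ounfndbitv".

Rule — keep every other character starting from the second (positions 2nd, 4th, 6th, ...).
On "ounfndbitv" that produces "ufdiv".

ufdiv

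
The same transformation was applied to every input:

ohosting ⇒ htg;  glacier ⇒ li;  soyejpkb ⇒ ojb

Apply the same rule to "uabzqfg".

What's happening: keep one character in every 3, starting at position 2 (positions 2nd, 5th, 8th, ...).
Doing the same to "uabzqfg": "aq".

aq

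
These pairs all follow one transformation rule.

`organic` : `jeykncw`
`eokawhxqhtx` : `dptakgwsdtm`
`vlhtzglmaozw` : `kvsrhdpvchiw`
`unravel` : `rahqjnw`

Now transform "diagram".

The rule is to shift every letter 4 places backward in the alphabet (wrapping around), then move the last 3 characters to the front (rotate right by 3).
For "diagram", step one produces "zewcnwi"; step two turns that into "nwizewc".

nwizewc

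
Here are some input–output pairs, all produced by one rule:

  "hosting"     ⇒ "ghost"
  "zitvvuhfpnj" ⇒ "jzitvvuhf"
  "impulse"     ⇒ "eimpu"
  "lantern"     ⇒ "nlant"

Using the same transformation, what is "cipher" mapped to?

rcip

In each case the input is transformed by: move the last character to the front, then delete the last 2 characters.
"cipher" → "rciphe" → "rcip".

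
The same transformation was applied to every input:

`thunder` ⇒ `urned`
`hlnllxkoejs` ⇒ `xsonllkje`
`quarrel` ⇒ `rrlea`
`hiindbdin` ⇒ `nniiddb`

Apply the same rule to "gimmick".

The rule is to delete the first 2 characters, then sort the characters into reverse alphabetical order.
Working it through for "gimmick": intermediate "mmick", final "mmkic".

mmkic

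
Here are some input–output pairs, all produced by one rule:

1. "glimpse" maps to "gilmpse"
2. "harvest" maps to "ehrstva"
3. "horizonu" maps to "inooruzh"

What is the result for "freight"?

fghirte

What's happening: sort the characters into alphabetical order, then move the first character to the end.
On "freight": the first step gives "efghirt", and the second then gives "fghirte".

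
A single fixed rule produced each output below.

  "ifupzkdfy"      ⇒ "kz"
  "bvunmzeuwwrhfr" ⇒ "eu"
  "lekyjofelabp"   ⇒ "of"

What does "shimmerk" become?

mm

Rule — take characters alternately from the front and the back (1st, last, 2nd, 2nd-last, ...), then keep only the last 2 characters.
Working it through for "shimmerk": intermediate "skhriemm", final "mm".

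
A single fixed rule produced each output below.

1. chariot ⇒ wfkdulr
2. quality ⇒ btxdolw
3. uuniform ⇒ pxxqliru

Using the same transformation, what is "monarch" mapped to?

The rule is to shift every letter 3 places forward in the alphabet (wrapping around), then move the last character to the front.
Applying both steps to "monarch": "prqdufk", then "kprqduf".

kprqduf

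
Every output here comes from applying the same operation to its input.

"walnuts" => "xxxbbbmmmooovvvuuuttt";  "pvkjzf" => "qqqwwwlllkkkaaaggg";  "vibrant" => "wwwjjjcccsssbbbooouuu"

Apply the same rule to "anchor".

bbbooodddiiipppsss

Each output is the input with this applied: shift every letter 1 place forward in the alphabet (wrapping around), then repeat every character 3 times.
So "anchor" becomes "bbbooodddiiipppsss".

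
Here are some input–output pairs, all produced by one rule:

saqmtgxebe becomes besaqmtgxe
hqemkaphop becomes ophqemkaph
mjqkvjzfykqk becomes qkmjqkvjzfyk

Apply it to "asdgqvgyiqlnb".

nbasdgqvgyiql

What's happening: move the last 2 characters to the front (rotate right by 2).
Doing the same to "asdgqvgyiqlnb": "nbasdgqvgyiql".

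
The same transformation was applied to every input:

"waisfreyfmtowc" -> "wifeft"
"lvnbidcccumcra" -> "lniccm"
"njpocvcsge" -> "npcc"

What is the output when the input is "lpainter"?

Rule — delete the last 2 characters, then keep every other character starting from the first (positions 1st, 3rd, 5th, ...).
For "lpainter", step one produces "lpaint"; step two turns that into "lan".
(Check on "waisfreyfmtowc": → "waisfreyfmto" → "wifeft" ✓)

lan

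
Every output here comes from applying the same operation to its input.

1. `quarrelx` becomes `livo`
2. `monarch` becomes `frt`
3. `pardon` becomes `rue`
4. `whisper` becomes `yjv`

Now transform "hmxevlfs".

The rule is to keep every other character starting from the second (positions 2nd, 4th, 6th, ...), then shift every letter 9 places backward in the alphabet (wrapping around).
Applying both steps to "hmxevlfs": "mels", then "dvcj".
(Check on "pardon": → "adn" → "rue" ✓)

dvcj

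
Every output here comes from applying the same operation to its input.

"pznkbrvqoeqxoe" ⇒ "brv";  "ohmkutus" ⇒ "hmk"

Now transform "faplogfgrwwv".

Each output is the input with this applied: swap the front and back halves of the string, then keep only the last 3 characters.
"faplogfgrwwv" → "fgrwwvfaplog" → "log".

log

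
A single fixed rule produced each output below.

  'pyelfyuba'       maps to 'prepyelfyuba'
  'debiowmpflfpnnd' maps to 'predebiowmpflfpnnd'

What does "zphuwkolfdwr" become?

The rule is to prepend "pre".
On "zphuwkolfdwr" that produces "prezphuwkolfdwr".

prezphuwkolfdwr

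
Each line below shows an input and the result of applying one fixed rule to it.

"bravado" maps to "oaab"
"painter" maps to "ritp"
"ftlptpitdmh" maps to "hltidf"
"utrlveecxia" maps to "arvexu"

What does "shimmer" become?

rims

Rule — keep every other character starting from the first (positions 1st, 3rd, 5th, ...), then swap the first and last characters.
Applying that to "shimmer" gives "rims".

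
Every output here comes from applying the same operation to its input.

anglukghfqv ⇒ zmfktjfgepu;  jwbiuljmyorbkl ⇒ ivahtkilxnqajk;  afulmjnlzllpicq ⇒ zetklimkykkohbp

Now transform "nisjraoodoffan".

mhriqznncneezm

Looking at the pairs, the operation is to shift every letter 1 place backward in the alphabet (wrapping around).
For "nisjraoodoffan" the result is "mhriqznncneezm".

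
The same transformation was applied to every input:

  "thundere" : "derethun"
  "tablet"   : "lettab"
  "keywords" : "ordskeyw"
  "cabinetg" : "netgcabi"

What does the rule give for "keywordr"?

Looking at the pairs, the operation is to swap the front and back halves of the string.
On "keywordr" that produces "ordrkeyw".

ordrkeyw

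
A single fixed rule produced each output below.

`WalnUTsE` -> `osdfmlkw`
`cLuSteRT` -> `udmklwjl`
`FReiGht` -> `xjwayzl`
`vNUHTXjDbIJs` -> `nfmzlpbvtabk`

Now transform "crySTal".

The rule is to shift every letter 8 places backward in the alphabet (wrapping around), then convert every letter to lowercase.
Applying both steps to "crySTal": "ujqKLsd", then "ujqklsd".

ujqklsd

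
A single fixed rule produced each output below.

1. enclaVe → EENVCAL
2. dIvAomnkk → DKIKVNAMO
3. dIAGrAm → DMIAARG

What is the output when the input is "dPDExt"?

In each case the input is transformed by: take characters alternately from the front and the back (1st, last, 2nd, 2nd-last, ...), then convert every letter to uppercase.
Applying both steps to "dPDExt": "dtPxDE", then "DTPXDE".

DTPXDE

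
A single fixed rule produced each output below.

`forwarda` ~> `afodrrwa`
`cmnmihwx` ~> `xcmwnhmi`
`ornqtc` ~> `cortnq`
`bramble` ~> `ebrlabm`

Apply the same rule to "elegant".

The transformation: swap the first and last characters, then take characters alternately from the front and the back (1st, last, 2nd, 2nd-last, ...).
On "elegant" that produces "telneag".

telneag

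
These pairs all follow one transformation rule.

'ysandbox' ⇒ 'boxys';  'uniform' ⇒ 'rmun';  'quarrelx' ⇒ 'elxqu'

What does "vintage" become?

Looking at the pairs, the operation is to move the first 2 characters to the end (rotate left by 2), then delete the first 3 characters.
So "vintage" becomes "gevi".

gevi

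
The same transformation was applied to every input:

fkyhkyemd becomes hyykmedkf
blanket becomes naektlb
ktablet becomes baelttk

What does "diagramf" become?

gaarfmid

The rule is to swap each adjacent pair of characters (1↔2, 3↔4, ...), then move the first 2 characters to the end (rotate left by 2).
"diagramf" → "idgaarfm" → "gaarfmid".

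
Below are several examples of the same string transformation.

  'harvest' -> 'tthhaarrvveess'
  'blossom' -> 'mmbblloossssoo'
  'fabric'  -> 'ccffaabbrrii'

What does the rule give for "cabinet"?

ttccaabbiinnee

The rule is to double every character, then move the last 2 characters to the front (rotate right by 2).
On "cabinet": the first step gives "ccaabbiinneett", and the second then gives "ttccaabbiinnee".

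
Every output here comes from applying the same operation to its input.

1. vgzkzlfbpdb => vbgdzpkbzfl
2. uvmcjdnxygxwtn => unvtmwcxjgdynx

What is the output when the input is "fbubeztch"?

Looking at the pairs, the operation is to take characters alternately from the front and the back (1st, last, 2nd, 2nd-last, ...).
"fbubeztch" → "fhbcutbze".

fhbcutbze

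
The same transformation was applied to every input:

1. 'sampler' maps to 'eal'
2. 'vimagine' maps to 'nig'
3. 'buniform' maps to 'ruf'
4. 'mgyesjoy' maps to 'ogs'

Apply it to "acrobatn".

Rule — move the last 2 characters to the front (rotate right by 2), then keep one character in every 3, starting at position 1 (positions 1st, 4th, 7th, ...).
On "acrobatn": the first step gives "tnacroba", and the second then gives "tcb".

tcb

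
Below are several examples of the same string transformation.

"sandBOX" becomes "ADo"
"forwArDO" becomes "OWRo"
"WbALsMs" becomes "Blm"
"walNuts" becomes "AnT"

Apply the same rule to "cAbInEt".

The pattern: flip the case of every letter, then keep every other character starting from the second (positions 2nd, 4th, 6th, ...).
For "cAbInEt" the result is "aie".

aie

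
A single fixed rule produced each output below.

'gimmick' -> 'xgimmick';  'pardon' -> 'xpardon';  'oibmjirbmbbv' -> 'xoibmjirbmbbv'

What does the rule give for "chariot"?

Looking at the pairs, the operation is to prepend "x".
So "chariot" becomes "xchariot".

xchariot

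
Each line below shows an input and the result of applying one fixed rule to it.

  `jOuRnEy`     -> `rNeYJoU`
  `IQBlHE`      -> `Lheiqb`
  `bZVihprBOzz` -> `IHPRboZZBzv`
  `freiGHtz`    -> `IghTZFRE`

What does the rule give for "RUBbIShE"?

BisHerub

Rule — move the first 3 characters to the end (rotate left by 3), then flip the case of every letter.
On "RUBbIShE" that produces "BisHerub".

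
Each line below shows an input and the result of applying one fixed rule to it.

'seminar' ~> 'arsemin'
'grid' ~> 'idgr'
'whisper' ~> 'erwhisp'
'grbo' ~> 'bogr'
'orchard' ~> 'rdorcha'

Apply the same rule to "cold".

The transformation: move the last 2 characters to the front (rotate right by 2).
So "cold" becomes "ldco".

ldco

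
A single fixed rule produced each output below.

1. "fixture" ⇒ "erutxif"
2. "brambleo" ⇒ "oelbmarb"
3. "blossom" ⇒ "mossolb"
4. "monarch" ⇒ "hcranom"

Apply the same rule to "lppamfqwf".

The transformation: reverse the string.
So "lppamfqwf" becomes "fwqfmappl".

fwqfmappl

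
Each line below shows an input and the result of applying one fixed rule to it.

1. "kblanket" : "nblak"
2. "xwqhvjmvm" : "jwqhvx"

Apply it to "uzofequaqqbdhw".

Looking at the pairs, the operation is to delete the last 3 characters, then swap the first and last characters.
"uzofequaqqbdhw" → "uzofequaqqb" → "bzofequaqqu".
(Check on "kblanket": → "kblan" → "nblak" ✓)

bzofequaqqu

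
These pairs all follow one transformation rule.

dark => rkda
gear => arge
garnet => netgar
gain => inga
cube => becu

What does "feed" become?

edfe

Looking at the pairs, the operation is to swap the front and back halves of the string.
Doing the same to "feed": "edfe".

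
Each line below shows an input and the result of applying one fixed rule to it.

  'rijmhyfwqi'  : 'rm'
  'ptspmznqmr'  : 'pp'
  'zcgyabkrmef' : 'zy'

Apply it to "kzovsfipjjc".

kv

Each output is the input with this applied: keep one character in every 3, starting at position 1 (positions 1st, 4th, 7th, ...), then keep only the first 2 characters.
On "kzovsfipjjc" that produces "kv".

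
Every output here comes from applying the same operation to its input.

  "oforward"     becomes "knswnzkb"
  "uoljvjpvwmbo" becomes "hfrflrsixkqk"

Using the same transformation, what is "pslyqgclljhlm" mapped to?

humcyhhfdhilo

The pattern: shift every letter 4 places backward in the alphabet (wrapping around), then move the first 2 characters to the end (rotate left by 2).
Starting from "pslyqgclljhlm": after the first operation, "lohumcyhhfdhi"; after the second, "humcyhhfdhilo".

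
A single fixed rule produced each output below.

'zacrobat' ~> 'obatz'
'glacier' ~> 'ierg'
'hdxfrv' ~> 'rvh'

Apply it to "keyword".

Looking at the pairs, the operation is to move the first character to the end, then delete the first 3 characters.
Doing the same to "keyword": "ordk".

ordk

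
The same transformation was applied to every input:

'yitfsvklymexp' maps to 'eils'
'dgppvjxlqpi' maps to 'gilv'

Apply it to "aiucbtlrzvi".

biir

Looking at the pairs, the operation is to keep one character in every 3, starting at position 2 (positions 2nd, 5th, 8th, ...), then sort the characters into alphabetical order.
Working it through for "aiucbtlrzvi": intermediate "ibri", final "biir".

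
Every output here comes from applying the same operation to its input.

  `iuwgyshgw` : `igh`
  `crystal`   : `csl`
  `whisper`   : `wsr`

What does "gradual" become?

gdl

The rule is to keep one character in every 3, starting at position 1 (positions 1st, 4th, 7th, ...).
"gradual" → "gdl".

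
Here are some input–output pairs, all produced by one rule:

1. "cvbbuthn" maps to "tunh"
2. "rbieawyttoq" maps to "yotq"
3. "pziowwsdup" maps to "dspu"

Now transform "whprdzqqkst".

In each case the input is transformed by: swap each adjacent pair of characters (1↔2, 3↔4, ...), then keep only the last 4 characters.
Working it through for "whprdzqqkst": intermediate "hwrpzdqqskt", final "qskt".

qskt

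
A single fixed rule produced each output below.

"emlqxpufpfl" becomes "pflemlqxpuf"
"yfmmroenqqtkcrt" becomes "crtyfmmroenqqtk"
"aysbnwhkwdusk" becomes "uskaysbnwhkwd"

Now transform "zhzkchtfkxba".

The pattern: move the last 3 characters to the front (rotate right by 3).
For "zhzkchtfkxba" the result is "xbazhzkchtfk".

xbazhzkchtfk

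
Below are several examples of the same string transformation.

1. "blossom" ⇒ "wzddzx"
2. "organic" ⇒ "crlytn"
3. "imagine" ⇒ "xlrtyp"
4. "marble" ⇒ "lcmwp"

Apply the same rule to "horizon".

zctkzy

The rule is to shift every letter 11 places forward in the alphabet (wrapping around), then delete the first character.
Working it through for "horizon": intermediate "szctkzy", final "zctkzy".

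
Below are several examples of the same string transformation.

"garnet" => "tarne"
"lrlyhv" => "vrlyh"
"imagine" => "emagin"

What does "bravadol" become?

Looking at the pairs, the operation is to delete the first character, then move the last character to the front.
Working it through for "bravadol": intermediate "ravadol", final "lravado".

lravado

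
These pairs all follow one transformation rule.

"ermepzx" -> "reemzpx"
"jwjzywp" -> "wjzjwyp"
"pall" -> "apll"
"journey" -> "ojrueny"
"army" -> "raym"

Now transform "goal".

Each output is the input with this applied: swap each adjacent pair of characters (1↔2, 3↔4, ...).
On "goal" that produces "ogla".

ogla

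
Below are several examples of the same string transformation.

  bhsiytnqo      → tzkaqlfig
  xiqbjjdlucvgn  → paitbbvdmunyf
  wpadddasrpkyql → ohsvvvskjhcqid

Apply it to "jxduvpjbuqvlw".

bpvmnhbtmindo

The rule is to shift every letter 8 places backward in the alphabet (wrapping around).
Doing the same to "jxduvpjbuqvlw": "bpvmnhbtmindo".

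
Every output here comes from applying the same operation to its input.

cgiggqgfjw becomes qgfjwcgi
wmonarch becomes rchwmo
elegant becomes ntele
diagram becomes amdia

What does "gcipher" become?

The pattern: move the first 3 characters to the end (rotate left by 3), then delete the first 2 characters.
For "gcipher", step one produces "phergci"; step two turns that into "ergci".

ergci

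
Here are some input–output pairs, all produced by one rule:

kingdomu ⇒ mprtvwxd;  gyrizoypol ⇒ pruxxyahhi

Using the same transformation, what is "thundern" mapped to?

mnqwwacd

What's happening: sort the characters into alphabetical order, then shift every letter 9 places forward in the alphabet (wrapping around).
On "thundern": the first step gives "dehnnrtu", and the second then gives "mnqwwacd".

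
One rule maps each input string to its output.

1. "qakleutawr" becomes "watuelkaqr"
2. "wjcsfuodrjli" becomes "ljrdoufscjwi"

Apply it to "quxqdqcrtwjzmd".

Looking at the pairs, the operation is to reverse the string, then move the first character to the end.
For "quxqdqcrtwjzmd", step one produces "dmzjwtrcqdqxuq"; step two turns that into "mzjwtrcqdqxuqd".

mzjwtrcqdqxuqd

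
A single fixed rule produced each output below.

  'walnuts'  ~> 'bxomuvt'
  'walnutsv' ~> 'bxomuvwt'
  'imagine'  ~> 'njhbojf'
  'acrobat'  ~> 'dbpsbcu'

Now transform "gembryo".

fhcnzsp

What's happening: swap each adjacent pair of characters (1↔2, 3↔4, ...), then shift every letter 1 place forward in the alphabet (wrapping around).
Working it through for "gembryo": intermediate "egbmyro", final "fhcnzsp".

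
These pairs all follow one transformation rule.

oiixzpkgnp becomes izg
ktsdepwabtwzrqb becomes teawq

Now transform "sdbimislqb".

dml

Each output is the input with this applied: keep one character in every 3, starting at position 2 (positions 2nd, 5th, 8th, ...).
For "sdbimislqb" the result is "dml".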